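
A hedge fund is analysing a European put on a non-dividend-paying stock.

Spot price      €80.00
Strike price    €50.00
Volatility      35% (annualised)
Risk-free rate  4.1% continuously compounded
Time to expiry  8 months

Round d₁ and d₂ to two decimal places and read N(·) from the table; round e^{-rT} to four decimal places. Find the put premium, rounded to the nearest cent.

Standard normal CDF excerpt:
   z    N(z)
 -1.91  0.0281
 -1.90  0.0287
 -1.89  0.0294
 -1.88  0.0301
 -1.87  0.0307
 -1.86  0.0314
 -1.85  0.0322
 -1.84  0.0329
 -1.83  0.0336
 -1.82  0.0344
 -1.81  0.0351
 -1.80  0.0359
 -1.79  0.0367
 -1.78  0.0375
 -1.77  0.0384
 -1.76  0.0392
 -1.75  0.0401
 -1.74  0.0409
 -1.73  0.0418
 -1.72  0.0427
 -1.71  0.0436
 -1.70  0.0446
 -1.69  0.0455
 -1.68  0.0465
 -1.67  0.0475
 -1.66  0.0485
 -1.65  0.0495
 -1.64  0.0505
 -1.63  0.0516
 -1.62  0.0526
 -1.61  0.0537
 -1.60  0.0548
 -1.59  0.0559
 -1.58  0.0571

€0.26

T = 0.6667;  σ√T = 0.2858
d₁ = [ln(80/50) + (0.041 + ½·0.35²)·0.6667] / (σ√T) = (0.4700 + 0.0682) / 0.2858 = 1.8832 ⇒ 1.88
d₂ = 1.8832 − 0.2858 = 1.5974 ⇒ 1.60
exp(−rT) = exp(−0.041·0.6667) = 0.9730
N(−d₂) = N(-1.60) = 0.0548;  N(−d₁) = N(-1.88) = 0.0301
P = 50·0.9730·0.0548 − 80·0.0301 = 2.6660 − 2.4080 = 0.2580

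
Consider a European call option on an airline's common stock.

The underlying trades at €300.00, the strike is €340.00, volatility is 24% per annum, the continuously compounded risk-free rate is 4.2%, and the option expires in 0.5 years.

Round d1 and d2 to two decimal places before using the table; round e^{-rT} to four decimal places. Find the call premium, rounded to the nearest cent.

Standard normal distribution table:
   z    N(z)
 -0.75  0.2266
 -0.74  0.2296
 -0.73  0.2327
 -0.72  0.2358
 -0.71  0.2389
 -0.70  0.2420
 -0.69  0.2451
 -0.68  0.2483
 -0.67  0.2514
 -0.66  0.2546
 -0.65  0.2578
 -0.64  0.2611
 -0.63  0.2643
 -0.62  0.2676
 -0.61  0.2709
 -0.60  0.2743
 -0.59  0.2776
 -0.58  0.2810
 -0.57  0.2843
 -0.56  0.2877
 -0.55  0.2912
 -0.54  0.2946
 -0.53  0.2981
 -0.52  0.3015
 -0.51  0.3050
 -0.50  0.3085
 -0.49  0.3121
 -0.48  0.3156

σ√T = 0.24 × 0.7071 = 0.1697
d₁ = [ln(300/340) + (0.042 + 0.24²/2)·0.5] / 0.1697 = [-0.1252 + 0.0354] / 0.1697 = -0.5289 ⇒ -0.53
d₂ = d₁ − σ√T = -0.5289 − 0.1697 = -0.6986 ⇒ -0.70
exp(−rT) = exp(−0.042·0.5) = 0.9792
N(d₁) = N(-0.53) = 0.2981;  N(d₂) = N(-0.70) = 0.2420
C = 300·0.2981 − 340·0.9792·0.2420 = 89.4300 − 80.5686 = 8.8614

€8.86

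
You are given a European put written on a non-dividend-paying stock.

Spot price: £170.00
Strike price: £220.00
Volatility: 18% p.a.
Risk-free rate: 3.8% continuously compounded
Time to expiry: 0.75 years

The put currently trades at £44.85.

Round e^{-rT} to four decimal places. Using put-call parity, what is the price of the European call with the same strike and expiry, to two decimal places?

exp(−rT) = exp(−0.038·0.75) = 0.9719
Put-call parity: C − P = S − K·e^(−rT) = 170 − 220·0.9719 = 170 − 213.8180 = -43.8180
C = P + (C − P) = 44.85 + (-43.8180) = 1.0320

£1.03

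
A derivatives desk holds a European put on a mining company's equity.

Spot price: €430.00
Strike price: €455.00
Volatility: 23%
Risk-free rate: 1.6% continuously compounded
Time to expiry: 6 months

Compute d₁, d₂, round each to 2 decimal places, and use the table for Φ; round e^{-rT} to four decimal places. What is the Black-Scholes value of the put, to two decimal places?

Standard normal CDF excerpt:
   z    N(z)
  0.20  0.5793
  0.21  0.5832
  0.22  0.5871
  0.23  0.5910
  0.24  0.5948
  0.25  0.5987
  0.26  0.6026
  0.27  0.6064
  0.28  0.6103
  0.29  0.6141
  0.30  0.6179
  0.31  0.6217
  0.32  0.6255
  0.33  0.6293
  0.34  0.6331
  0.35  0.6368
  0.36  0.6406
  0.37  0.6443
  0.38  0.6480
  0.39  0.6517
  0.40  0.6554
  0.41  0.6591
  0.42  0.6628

T = 0.5;  σ√T = 0.1626
ln(S/K) + (r + σ²/2)T = ln(430/455) + (0.016 + 0.23²/2)·0.5 = -0.0565 + 0.0212 = -0.0353
d₁ = -0.0353 / 0.1626 = -0.2170 which rounds to -0.22
d₂ = d₁ − σ√T = -0.2170 − 0.1626 = -0.3796 which rounds to -0.38
e^(−rT) = e^(−0.016·0.5) = 0.9920
N(−d₂) = N(0.38) = 0.6480;  N(−d₁) = N(0.22) = 0.5871
P = 455·0.9920·0.6480 − 430·0.5871 = 292.4813 − 252.4530 = 40.0283

€40.03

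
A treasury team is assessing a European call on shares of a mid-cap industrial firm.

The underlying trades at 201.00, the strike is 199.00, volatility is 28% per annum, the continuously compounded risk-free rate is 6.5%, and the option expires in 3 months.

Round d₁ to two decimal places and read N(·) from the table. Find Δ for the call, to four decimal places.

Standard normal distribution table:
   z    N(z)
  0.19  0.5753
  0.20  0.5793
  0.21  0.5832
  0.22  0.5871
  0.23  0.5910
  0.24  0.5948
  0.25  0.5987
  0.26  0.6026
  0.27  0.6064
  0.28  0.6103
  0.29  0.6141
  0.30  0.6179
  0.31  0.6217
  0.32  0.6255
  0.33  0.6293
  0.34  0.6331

σ√T = 0.28·√0.25 = 0.1400
d₁ = [ln(201/199) + (0.065 + 0.28²/2)·0.25] / 0.1400 = [0.0100 + 0.0261] / 0.1400 = 0.2575 ≈ 0.26
N(d₁) = N(0.26) = 0.6026
Δ_call = N(d₁) = 0.6026

0.6026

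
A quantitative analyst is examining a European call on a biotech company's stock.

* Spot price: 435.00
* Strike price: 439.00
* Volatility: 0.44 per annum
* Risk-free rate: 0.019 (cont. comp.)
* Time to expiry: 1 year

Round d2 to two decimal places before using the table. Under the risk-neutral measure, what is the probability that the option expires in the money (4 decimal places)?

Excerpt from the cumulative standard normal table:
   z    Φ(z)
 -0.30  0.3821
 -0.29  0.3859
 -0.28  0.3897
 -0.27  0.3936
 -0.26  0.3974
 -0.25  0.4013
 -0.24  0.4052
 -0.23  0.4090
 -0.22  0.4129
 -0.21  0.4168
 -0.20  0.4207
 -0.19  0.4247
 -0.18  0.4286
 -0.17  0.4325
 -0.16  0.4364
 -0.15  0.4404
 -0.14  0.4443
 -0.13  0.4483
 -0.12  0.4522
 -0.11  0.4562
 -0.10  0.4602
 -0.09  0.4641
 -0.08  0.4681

0.4207

σ√T = 0.44·√1 = 0.4400
d₁ = [ln(435/439) + (0.019 + 0.44²/2)·1] / 0.4400 = [-0.0092 + 0.1158] / 0.4400 = 0.2424 ≈ 0.24
d₂ = d₁ − σ√T = 0.2424 − 0.4400 = -0.1976 ≈ -0.20
Risk-neutral Pr[S_T > K] = N(d₂) = N(-0.20) = 0.4207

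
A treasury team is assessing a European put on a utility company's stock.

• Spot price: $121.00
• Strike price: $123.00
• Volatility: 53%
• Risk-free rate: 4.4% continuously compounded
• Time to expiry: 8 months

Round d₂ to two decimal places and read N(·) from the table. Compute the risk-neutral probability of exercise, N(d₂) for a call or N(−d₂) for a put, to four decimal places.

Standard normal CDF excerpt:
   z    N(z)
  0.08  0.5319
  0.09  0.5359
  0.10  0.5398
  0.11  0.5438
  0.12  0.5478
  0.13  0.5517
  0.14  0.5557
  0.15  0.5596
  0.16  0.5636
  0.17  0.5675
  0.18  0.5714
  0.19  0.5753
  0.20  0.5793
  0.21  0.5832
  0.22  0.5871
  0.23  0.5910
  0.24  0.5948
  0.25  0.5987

0.5753

σ√T = 0.53·√0.6667 = 0.4327
d₁ = [ln(121/123) + (0.044 + ½·0.53²)·0.6667] / (σ√T) = (-0.0164 + 0.1230) / 0.4327 = 0.2463 which rounds to 0.25
d₂ = 0.2463 − 0.4327 = -0.1865 which rounds to -0.19
Risk-neutral Pr[S_T < K] = N(−d₂) = N(0.19) = 0.5753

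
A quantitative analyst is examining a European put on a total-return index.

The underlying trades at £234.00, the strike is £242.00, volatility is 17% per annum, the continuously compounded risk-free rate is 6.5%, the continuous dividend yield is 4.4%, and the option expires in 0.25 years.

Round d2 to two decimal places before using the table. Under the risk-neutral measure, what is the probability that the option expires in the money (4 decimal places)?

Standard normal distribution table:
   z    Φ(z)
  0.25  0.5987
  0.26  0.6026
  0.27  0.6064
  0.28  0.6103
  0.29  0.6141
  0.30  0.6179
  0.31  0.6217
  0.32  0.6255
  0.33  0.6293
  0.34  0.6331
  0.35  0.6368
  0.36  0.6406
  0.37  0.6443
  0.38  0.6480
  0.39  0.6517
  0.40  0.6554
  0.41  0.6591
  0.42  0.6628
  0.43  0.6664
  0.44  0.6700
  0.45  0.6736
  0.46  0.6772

0.6480

σ√T = 0.17 × 0.5000 = 0.0850
d₁ = [ln(234/242) + (0.065 − 0.044 + 0.17²/2)·0.25] / 0.0850 = [-0.0336 + 0.0089] / 0.0850 = -0.2912 which rounds to -0.29
d₂ = d₁ − σ√T = -0.2912 − 0.0850 = -0.3762 which rounds to -0.38
Pr(exercise) under Q = N(−d₂) = N(0.38) = 0.6480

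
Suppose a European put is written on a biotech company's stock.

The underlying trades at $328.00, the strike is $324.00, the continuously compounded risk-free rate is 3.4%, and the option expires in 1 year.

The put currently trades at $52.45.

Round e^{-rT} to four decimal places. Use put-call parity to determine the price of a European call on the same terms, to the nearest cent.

$67.27

e^(−rT) = e^(−0.034·1) = 0.9666
Put-call parity: C − P = S − K·e^(−rT) = 328 − 324·0.9666 = 328 − 313.1784 = 14.8216
C = P + (C − P) = 52.45 + (14.8216) = 67.2716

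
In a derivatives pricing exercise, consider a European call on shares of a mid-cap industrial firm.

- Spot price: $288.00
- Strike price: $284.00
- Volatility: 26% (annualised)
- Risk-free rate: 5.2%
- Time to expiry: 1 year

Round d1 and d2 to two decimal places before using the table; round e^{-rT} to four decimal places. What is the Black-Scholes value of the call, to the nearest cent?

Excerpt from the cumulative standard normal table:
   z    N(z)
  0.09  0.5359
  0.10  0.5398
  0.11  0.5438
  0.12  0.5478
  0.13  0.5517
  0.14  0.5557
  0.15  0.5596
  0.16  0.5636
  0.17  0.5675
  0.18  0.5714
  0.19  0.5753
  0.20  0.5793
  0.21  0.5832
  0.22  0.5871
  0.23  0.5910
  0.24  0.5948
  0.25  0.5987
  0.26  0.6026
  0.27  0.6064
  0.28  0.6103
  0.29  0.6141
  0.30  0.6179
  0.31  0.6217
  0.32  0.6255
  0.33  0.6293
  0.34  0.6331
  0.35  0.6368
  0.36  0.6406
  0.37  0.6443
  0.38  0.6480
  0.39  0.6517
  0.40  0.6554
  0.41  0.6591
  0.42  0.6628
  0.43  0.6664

$38.94

σ√T = 0.26·√1 = 0.2600
d₁ = [ln(288/284) + (0.052 + 0.26²/2)·1] / 0.2600 = [0.0140 + 0.0858] / 0.2600 = 0.3838 ≈ 0.38
d₂ = d₁ − σ√T = 0.3838 − 0.2600 = 0.1238 ≈ 0.12
e^(−rT) = e^(−0.052·1) = 0.9493
N(d₁) = N(0.38) = 0.6480;  N(d₂) = N(0.12) = 0.5478
C = 288·0.6480 − 284·0.9493·0.5478 = 186.6240 − 147.6875 = 38.9365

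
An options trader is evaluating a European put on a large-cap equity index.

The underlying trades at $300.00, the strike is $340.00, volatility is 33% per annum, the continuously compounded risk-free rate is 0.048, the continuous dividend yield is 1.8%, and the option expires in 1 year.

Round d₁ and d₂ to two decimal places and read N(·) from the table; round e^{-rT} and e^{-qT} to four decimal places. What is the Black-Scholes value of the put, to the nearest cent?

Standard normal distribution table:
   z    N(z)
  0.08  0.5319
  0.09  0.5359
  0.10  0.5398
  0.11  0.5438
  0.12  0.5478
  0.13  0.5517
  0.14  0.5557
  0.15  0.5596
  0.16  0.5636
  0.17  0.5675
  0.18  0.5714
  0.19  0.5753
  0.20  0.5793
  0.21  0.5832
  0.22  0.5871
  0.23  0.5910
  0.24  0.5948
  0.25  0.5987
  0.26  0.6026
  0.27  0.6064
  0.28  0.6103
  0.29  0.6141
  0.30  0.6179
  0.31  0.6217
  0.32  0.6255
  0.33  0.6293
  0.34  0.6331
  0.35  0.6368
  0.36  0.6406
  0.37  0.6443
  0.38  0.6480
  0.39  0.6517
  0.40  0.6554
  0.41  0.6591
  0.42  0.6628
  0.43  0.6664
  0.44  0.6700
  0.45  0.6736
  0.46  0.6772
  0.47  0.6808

T = 1;  σ√T = 0.3300
d₁ = [ln(300/340) + (0.048 − 0.018 + 0.33²/2)·1] / 0.3300 = [-0.1252 + 0.0845] / 0.3300 = -0.1234 ≈ -0.12
d₂ = d₁ − σ√T = -0.1234 − 0.3300 = -0.4534 ≈ -0.45
e^(−qT) = e^(−0.018·1) = 0.9822;  e^(−rT) = e^(−0.048·1) = 0.9531
N(−d₂) = N(0.45) = 0.6736;  N(−d₁) = N(0.12) = 0.5478
P = 340·0.9531·0.6736 − 300·0.9822·0.5478 = 218.2828 − 161.4147 = 56.8680

$56.87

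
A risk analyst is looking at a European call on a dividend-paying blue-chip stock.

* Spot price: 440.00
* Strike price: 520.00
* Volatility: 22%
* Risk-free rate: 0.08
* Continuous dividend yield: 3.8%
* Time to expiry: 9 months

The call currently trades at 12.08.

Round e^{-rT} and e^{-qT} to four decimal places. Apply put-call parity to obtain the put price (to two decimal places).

exp(−qT) = exp(−0.038·0.75) = 0.9719;  exp(−rT) = exp(−0.08·0.75) = 0.9418
Put-call parity: C − P = S·e^(−qT) − K·e^(−rT) = 440·0.9719 − 520·0.9418 = 427.6360 − 489.7360 = -62.1000
P = C − (C − P) = 12.08 − (-62.1000) = 74.1800

74.18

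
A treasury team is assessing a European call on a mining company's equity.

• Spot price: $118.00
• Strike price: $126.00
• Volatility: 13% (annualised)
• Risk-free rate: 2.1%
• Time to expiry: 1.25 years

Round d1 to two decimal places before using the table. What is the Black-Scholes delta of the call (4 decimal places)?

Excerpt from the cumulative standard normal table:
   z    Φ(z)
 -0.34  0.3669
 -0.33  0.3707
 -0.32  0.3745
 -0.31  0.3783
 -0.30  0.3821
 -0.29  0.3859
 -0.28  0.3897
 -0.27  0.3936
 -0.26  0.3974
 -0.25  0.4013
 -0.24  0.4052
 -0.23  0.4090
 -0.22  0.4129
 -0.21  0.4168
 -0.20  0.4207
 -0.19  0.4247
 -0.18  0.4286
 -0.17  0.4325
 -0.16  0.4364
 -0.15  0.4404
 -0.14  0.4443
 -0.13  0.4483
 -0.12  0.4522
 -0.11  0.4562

σ√T = 0.13 × 1.1180 = 0.1453
d₁ = [ln(118/126) + (0.021 + ½·0.13²)·1.25] / (σ√T) = (-0.0656 + 0.0368) / 0.1453 = -0.1980 ⇒ -0.20
N(d₁) = N(-0.20) = 0.4207
Δ_call = N(d₁) = 0.4207

0.4207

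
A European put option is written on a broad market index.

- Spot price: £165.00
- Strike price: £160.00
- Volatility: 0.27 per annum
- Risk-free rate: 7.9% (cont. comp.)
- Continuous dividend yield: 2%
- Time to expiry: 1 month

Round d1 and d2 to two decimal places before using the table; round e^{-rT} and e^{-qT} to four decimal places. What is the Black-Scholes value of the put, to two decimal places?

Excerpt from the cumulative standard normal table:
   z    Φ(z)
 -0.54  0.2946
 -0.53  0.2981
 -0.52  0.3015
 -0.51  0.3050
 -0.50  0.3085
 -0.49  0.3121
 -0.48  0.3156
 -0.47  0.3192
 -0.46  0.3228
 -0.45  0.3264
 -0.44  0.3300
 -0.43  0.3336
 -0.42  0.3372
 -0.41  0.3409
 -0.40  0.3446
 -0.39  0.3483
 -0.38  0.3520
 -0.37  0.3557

£2.78

σ√T = 0.27·√0.08333 = 0.0779
ln(S/K) + (r − q + σ²/2)T = ln(165/160) + (0.079 − 0.02 + 0.27²/2)·0.08333 = 0.0308 + 0.0080 = 0.0387
d₁ = 0.0387 / 0.0779 = 0.4969 which rounds to 0.50
d₂ = d₁ − σ√T = 0.4969 − 0.0779 = 0.4189 which rounds to 0.42
e^(−qT) = e^(−0.02·0.08333) = 0.9983;  e^(−rT) = e^(−0.079·0.08333) = 0.9934
N(−d₂) = N(-0.42) = 0.3372;  N(−d₁) = N(-0.50) = 0.3085
P = 160·0.9934·0.3372 − 165·0.9983·0.3085 = 53.5959 − 50.8160 = 2.7800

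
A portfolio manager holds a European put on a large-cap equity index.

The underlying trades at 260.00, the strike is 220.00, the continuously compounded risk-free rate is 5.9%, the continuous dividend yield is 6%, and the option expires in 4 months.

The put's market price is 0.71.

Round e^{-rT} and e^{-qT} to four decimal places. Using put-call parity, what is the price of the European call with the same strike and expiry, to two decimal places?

e^(−qT) = e^(−0.06·0.3333) = 0.9802;  e^(−rT) = e^(−0.059·0.3333) = 0.9805
Put-call parity: C − P = S·e^(−qT) − K·e^(−rT) = 260·0.9802 − 220·0.9805 = 254.8520 − 215.7100 = 39.1420
C = P + (C − P) = 0.71 + (39.1420) = 39.8520

39.85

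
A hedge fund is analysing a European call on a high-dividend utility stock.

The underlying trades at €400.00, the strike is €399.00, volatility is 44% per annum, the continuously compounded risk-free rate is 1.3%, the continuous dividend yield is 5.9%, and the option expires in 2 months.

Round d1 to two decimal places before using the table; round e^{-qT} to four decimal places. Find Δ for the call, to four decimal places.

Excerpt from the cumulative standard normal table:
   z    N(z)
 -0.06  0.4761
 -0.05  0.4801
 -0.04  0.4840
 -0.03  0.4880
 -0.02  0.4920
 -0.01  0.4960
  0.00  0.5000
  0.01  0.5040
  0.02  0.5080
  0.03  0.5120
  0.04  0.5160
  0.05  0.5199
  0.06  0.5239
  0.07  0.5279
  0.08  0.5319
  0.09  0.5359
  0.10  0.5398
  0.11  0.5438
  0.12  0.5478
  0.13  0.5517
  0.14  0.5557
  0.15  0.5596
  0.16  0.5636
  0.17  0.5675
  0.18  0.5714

0.5188

σ√T = 0.44 × 0.4082 = 0.1796
d₁ = [ln(400/399) + (0.013 − 0.059 + 0.44²/2)·0.1667] / 0.1796 = [0.0025 + 0.0085] / 0.1796 = 0.0611 which rounds to 0.06
N(d₁) = N(0.06) = 0.5239
Δ_call = e^(−qT)·N(d₁) = 0.9902·0.5239 = 0.5188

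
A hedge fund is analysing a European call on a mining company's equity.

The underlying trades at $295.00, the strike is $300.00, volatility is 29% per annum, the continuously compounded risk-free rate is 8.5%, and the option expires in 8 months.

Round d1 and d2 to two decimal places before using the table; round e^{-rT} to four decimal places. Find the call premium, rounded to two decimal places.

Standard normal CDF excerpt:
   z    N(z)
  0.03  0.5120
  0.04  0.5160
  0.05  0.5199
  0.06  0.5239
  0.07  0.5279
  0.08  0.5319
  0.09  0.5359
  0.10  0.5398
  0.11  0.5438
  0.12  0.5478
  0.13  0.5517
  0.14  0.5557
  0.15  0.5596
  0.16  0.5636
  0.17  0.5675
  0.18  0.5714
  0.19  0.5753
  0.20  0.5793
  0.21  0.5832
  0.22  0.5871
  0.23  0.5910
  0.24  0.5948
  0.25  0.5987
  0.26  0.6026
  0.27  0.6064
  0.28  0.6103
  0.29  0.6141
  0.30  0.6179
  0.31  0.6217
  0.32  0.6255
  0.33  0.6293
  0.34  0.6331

$33.78

σ√T = 0.29·√0.6667 = 0.2368
d₁ = [ln(295/300) + (0.085 + ½·0.29²)·0.6667] / (σ√T) = (-0.0168 + 0.0847) / 0.2368 = 0.2867 ≈ 0.29
d₂ = 0.2867 − 0.2368 = 0.0499 ≈ 0.05
exp(−rT) = exp(−0.085·0.6667) = 0.9449
N(d₁) = N(0.29) = 0.6141;  N(d₂) = N(0.05) = 0.5199
C = 295·0.6141 − 300·0.9449·0.5199 = 181.1595 − 147.3761 = 33.7834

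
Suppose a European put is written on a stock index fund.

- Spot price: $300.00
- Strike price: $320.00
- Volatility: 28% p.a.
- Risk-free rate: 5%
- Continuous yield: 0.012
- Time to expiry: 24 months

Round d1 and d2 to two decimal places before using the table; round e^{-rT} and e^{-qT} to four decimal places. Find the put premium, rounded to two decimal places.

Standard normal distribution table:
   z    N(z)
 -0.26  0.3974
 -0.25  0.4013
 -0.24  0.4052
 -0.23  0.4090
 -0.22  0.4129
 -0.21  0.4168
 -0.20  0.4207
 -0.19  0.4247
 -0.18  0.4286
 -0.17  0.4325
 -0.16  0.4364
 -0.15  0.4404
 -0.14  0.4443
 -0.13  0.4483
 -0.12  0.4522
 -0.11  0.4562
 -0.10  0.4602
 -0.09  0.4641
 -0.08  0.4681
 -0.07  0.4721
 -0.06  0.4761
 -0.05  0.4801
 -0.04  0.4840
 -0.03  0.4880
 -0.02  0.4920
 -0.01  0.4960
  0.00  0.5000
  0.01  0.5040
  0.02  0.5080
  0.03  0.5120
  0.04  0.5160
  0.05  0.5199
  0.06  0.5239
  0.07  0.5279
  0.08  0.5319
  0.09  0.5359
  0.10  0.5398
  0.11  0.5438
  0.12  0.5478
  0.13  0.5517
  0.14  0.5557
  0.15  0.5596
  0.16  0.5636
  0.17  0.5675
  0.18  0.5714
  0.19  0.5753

$44.52

T = 2;  σ√T = 0.3960
d₁ = [ln(300/320) + (0.05 − 0.012 + ½·0.28²)·2] / (σ√T) = (-0.0645 + 0.1544) / 0.3960 = 0.2269 which rounds to 0.23
d₂ = 0.2269 − 0.3960 = -0.1690 which rounds to -0.17
exp(−qT) = exp(−0.012·2) = 0.9763;  exp(−rT) = exp(−0.05·2) = 0.9048
P = 320·0.9048·N(0.17) − 300·0.9763·N(-0.23) = 320·0.9048·0.5675 − 300·0.9763·0.4090 = 164.3117 − 119.7920 = 44.5197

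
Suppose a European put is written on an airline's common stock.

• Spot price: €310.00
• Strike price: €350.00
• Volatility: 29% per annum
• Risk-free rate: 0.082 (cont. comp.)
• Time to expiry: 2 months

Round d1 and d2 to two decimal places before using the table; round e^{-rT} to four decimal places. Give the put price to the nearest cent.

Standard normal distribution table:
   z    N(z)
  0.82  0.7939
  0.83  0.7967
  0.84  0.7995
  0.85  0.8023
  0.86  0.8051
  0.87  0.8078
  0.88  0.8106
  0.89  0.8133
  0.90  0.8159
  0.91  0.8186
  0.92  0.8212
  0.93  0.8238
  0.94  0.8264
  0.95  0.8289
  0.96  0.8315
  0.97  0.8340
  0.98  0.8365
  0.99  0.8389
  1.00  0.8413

€39.22

σ√T = 0.29·√0.1667 = 0.1184
ln(S/K) + (r + σ²/2)T = ln(310/350) + (0.082 + 0.29²/2)·0.1667 = -0.1214 + 0.0207 = -0.1007
d₁ = -0.1007 / 0.1184 = -0.8504 → -0.85
d₂ = d₁ − σ√T = -0.8504 − 0.1184 = -0.9688 → -0.97
exp(−rT) = exp(−0.082·0.1667) = 0.9864
N(−d₂) = N(0.97) = 0.8340;  N(−d₁) = N(0.85) = 0.8023
P = 350·0.9864·0.8340 − 310·0.8023 = 287.9302 − 248.7130 = 39.2172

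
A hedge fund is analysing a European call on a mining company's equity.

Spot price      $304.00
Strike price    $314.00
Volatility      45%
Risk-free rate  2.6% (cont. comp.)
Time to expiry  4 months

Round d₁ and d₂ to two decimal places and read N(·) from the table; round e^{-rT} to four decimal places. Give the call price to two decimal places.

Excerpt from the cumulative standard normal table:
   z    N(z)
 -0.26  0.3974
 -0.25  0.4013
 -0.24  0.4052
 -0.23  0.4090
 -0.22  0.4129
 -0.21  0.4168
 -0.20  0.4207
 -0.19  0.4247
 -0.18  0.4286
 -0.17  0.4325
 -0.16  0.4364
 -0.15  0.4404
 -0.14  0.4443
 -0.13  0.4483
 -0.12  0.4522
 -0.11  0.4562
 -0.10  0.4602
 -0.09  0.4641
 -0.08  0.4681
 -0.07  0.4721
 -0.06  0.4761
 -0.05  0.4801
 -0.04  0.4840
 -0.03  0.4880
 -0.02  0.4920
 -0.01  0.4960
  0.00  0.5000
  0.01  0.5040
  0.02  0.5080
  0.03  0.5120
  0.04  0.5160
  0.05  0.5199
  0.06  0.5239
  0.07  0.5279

$28.33

T = 0.3333;  σ√T = 0.2598
d₁ = [ln(304/314) + (0.026 + 0.45²/2)·0.3333] / 0.2598 = [-0.0324 + 0.0424] / 0.2598 = 0.0387 ⇒ 0.04
d₂ = d₁ − σ√T = 0.0387 − 0.2598 = -0.2211 ⇒ -0.22
exp(−rT) = exp(−0.026·0.3333) = 0.9914
C = 304·N(0.04) − 314·0.9914·N(-0.22) = 304·0.5160 − 314·0.9914·0.4129 = 156.8640 − 128.5356 = 28.3284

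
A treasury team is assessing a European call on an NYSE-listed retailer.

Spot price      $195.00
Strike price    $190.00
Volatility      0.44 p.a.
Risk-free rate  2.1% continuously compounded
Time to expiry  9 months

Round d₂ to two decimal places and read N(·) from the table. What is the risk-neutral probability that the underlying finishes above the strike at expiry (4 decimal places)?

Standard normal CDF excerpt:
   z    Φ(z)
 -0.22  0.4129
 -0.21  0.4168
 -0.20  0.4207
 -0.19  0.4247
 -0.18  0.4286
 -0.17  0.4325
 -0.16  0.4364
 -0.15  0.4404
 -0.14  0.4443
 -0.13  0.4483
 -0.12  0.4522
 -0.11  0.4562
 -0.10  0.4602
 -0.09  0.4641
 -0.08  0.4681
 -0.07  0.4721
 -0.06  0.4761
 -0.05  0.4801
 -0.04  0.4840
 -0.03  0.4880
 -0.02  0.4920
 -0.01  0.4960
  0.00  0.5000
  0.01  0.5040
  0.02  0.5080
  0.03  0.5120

σ√T = 0.44 × 0.8660 = 0.3811
ln(S/K) + (r + σ²/2)T = ln(195/190) + (0.021 + 0.44²/2)·0.75 = 0.0260 + 0.0883 = 0.1143
d₁ = 0.1143 / 0.3811 = 0.3000 ⇒ 0.30
d₂ = d₁ − σ√T = 0.3000 − 0.3811 = -0.0810 ⇒ -0.08
Pr(exercise) under Q = N(d₂) = 0.4681

0.4681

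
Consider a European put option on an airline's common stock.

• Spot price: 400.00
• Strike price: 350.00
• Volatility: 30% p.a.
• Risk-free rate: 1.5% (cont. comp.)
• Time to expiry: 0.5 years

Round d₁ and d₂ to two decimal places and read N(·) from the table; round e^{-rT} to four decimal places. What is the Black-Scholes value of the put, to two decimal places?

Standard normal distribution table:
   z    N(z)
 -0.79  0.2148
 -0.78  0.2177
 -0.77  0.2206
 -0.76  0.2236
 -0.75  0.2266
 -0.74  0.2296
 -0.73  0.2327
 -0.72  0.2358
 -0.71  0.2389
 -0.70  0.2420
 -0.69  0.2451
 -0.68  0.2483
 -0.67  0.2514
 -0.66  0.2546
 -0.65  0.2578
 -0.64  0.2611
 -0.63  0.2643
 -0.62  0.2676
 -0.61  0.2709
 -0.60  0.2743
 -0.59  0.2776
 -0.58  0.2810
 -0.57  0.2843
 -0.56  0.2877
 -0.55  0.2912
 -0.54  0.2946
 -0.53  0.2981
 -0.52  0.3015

11.70

σ√T = 0.3·√0.5 = 0.2121
d₁ = [ln(400/350) + (0.015 + ½·0.3²)·0.5] / (σ√T) = (0.1335 + 0.0300) / 0.2121 = 0.7709 ⇒ 0.77
d₂ = 0.7709 − 0.2121 = 0.5588 ⇒ 0.56
exp(−rT) = exp(−0.015·0.5) = 0.9925
P = 350·0.9925·N(-0.56) − 400·N(-0.77) = 350·0.9925·0.2877 − 400·0.2206 = 99.9398 − 88.2400 = 11.6998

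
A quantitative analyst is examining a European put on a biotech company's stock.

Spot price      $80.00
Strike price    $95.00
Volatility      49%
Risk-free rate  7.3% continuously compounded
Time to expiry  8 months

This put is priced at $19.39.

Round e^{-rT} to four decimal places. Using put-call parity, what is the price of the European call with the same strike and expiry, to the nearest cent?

exp(−rT) = exp(−0.073·0.6667) = 0.9525
Put-call parity: C − P = S − K·e^(−rT) = 80 − 95·0.9525 = 80 − 90.4875 = -10.4875
C = P + (C − P) = 19.39 + (-10.4875) = 8.9025

$8.90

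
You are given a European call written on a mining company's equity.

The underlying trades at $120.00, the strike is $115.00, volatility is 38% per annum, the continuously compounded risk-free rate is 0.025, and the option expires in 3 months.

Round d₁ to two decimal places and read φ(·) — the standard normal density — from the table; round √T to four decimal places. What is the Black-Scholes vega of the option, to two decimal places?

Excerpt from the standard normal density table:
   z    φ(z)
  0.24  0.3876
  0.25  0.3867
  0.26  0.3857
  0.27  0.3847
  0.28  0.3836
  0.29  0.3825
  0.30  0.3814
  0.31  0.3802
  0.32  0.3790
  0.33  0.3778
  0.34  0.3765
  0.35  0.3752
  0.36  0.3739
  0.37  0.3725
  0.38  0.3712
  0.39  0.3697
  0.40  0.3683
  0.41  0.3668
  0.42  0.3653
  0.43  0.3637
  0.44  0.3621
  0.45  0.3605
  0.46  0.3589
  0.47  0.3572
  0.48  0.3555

σ√T = 0.38·√0.25 = 0.1900
d₁ = [ln(120/115) + (0.025 + 0.38²/2)·0.25] / 0.1900 = [0.0426 + 0.0243] / 0.1900 = 0.3519 ⇒ 0.35
√T = √0.25 = 0.5000
φ(d₁) = φ(0.35) = 0.3752
vega = S·φ(d₁)·√T = 120·0.3752·0.5000 = 22.5120

22.51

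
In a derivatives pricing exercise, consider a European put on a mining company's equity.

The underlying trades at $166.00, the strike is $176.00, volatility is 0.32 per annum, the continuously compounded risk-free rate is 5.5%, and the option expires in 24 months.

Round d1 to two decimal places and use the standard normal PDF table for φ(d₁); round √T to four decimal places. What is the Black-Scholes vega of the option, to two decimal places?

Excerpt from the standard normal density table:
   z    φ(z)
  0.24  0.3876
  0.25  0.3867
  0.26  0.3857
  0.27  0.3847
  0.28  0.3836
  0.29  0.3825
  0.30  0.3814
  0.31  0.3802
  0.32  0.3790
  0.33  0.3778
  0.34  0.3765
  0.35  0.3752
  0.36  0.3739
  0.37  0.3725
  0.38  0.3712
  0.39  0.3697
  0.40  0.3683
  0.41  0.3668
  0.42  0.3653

88.39

σ√T = 0.32 × 1.4142 = 0.4525
d₁ = [ln(166/176) + (0.055 + ½·0.32²)·2] / (σ√T) = (-0.0585 + 0.2124) / 0.4525 = 0.3401 ⇒ 0.34
√T = √2 = 1.4142
φ(d₁) = φ(0.34) = 0.3765
vega = S·φ(d₁)·√T = 166·0.3765·1.4142 = 88.3861
(Vega is the same for a European call and put with the same parameters.)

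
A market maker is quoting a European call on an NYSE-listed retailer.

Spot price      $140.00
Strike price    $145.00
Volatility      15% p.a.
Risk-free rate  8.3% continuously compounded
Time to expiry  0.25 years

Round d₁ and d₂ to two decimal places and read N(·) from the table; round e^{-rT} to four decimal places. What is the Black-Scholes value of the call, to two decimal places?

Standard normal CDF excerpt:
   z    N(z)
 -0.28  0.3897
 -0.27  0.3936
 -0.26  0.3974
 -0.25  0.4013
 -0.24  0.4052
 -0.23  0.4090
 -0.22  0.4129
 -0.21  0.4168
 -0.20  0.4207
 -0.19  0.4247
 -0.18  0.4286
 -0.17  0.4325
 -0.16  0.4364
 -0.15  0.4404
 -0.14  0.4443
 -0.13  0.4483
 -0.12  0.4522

$3.57

T = 0.25;  σ√T = 0.0750
d₁ = [ln(140/145) + (0.083 + 0.15²/2)·0.25] / 0.0750 = [-0.0351 + 0.0236] / 0.0750 = -0.1537 → -0.15
d₂ = d₁ − σ√T = -0.1537 − 0.0750 = -0.2287 → -0.23
exp(−rT) = exp(−0.083·0.25) = 0.9795
N(d₁) = N(-0.15) = 0.4404;  N(d₂) = N(-0.23) = 0.4090
C = 140·0.4404 − 145·0.9795·0.4090 = 61.6560 − 58.0892 = 3.5668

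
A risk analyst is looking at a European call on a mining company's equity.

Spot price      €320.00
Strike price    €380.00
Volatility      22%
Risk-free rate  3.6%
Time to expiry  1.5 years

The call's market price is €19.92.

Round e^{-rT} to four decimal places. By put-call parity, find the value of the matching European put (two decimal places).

€59.93

exp(−rT) = exp(−0.036·1.5) = 0.9474
Put-call parity: C − P = S − K·e^(−rT) = 320 − 380·0.9474 = 320 − 360.0120 = -40.0120
P = C − (C − P) = 19.92 − (-40.0120) = 59.9320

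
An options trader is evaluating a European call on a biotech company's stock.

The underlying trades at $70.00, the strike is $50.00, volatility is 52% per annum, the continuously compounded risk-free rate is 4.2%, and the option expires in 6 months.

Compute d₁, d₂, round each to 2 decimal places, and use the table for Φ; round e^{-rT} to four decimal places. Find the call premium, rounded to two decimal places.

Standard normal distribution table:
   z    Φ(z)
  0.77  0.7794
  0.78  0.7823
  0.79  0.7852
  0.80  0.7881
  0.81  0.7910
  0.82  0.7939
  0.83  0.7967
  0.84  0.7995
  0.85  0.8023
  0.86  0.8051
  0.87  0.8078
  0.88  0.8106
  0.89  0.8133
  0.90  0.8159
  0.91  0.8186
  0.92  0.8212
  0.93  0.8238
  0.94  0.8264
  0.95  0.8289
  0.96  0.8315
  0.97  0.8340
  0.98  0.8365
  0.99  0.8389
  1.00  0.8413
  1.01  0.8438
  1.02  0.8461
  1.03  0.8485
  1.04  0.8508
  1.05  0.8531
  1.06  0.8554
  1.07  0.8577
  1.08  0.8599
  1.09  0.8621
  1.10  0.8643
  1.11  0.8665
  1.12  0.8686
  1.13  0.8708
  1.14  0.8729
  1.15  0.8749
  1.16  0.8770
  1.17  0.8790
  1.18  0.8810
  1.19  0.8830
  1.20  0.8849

T = 0.5;  σ√T = 0.3677
d₁ = [ln(70/50) + (0.042 + ½·0.52²)·0.5] / (σ√T) = (0.3365 + 0.0886) / 0.3677 = 1.1560 → 1.16
d₂ = 1.1560 − 0.3677 = 0.7883 → 0.79
exp(−rT) = exp(−0.042·0.5) = 0.9792
C = 70·N(1.16) − 50·0.9792·N(0.79) = 70·0.8770 − 50·0.9792·0.7852 = 61.3900 − 38.4434 = 22.9466

$22.95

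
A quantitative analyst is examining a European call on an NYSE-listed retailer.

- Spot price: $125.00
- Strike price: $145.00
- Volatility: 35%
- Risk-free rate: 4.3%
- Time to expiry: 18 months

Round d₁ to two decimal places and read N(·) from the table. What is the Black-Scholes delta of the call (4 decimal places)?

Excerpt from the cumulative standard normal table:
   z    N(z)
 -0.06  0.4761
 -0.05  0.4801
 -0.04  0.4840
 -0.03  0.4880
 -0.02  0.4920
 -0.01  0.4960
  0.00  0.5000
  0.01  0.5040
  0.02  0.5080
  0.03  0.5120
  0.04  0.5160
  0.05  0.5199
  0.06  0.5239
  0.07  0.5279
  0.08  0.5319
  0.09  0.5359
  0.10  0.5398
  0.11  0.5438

σ√T = 0.35·√1.5 = 0.4287
d₁ = [ln(125/145) + (0.043 + ½·0.35²)·1.5] / (σ√T) = (-0.1484 + 0.1564) / 0.4287 = 0.0186 ⇒ 0.02
N(d₁) = N(0.02) = 0.5080
Δ_call = N(d₁) = 0.5080

0.5080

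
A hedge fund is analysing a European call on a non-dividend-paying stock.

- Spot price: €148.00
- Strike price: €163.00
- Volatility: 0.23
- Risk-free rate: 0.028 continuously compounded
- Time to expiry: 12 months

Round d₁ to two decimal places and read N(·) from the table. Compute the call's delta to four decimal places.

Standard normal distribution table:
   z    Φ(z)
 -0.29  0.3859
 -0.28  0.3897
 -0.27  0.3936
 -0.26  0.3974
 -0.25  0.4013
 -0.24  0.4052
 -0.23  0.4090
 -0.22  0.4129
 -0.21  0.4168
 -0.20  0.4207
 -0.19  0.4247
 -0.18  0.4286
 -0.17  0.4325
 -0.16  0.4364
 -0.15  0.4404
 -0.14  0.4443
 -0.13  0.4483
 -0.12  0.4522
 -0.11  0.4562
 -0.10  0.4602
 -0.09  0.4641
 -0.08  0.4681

T = 1;  σ√T = 0.2300
d₁ = [ln(148/163) + (0.028 + 0.23²/2)·1] / 0.2300 = [-0.0965 + 0.0544] / 0.2300 = -0.1830 ≈ -0.18
N(d₁) = N(-0.18) = 0.4286
Δ_call = N(d₁) = 0.4286

0.4286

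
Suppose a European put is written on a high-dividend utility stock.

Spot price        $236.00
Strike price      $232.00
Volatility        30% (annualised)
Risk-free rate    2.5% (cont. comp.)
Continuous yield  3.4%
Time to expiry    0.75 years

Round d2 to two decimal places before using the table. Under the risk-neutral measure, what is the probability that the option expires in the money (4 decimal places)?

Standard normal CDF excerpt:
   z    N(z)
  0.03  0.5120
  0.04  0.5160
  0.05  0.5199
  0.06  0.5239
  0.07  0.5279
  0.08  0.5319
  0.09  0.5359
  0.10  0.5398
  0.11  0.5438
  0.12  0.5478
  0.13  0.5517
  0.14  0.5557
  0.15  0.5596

0.5359

σ√T = 0.3·√0.75 = 0.2598
ln(S/K) + (r − q + σ²/2)T = ln(236/232) + (0.025 − 0.034 + 0.3²/2)·0.75 = 0.0171 + 0.0270 = 0.0441
d₁ = 0.0441 / 0.2598 = 0.1697 → 0.17
d₂ = d₁ − σ√T = 0.1697 − 0.2598 = -0.0901 → -0.09
Risk-neutral Pr[S_T < K] = N(−d₂) = N(0.09) = 0.5359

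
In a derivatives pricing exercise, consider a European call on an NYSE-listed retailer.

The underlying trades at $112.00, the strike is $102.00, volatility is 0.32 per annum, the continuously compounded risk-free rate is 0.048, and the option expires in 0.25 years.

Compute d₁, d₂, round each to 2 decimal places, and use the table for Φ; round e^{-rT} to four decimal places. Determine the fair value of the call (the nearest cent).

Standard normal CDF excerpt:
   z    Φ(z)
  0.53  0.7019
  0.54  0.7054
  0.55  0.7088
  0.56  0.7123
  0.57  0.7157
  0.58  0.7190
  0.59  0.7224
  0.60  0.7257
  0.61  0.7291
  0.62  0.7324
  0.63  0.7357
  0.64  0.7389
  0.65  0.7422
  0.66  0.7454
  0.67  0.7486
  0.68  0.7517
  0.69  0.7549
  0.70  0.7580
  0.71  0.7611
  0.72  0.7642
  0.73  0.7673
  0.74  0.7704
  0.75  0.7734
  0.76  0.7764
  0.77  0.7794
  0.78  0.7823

σ√T = 0.32 × 0.5000 = 0.1600
d₁ = [ln(112/102) + (0.048 + 0.32²/2)·0.25] / 0.1600 = [0.0935 + 0.0248] / 0.1600 = 0.7395 ≈ 0.74
d₂ = d₁ − σ√T = 0.7395 − 0.1600 = 0.5795 ≈ 0.58
e^(−rT) = e^(−0.048·0.25) = 0.9881
N(d₁) = N(0.74) = 0.7704;  N(d₂) = N(0.58) = 0.7190
C = 112·0.7704 − 102·0.9881·0.7190 = 86.2848 − 72.4653 = 13.8195

$13.82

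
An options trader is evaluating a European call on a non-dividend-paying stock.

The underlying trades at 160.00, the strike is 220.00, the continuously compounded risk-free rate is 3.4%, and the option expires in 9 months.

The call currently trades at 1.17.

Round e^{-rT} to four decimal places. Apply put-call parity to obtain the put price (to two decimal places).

exp(−rT) = exp(−0.034·0.75) = 0.9748
Put-call parity: C − P = S − K·e^(−rT) = 160 − 220·0.9748 = 160 − 214.4560 = -54.4560
P = C − (C − P) = 1.17 − (-54.4560) = 55.6260

55.63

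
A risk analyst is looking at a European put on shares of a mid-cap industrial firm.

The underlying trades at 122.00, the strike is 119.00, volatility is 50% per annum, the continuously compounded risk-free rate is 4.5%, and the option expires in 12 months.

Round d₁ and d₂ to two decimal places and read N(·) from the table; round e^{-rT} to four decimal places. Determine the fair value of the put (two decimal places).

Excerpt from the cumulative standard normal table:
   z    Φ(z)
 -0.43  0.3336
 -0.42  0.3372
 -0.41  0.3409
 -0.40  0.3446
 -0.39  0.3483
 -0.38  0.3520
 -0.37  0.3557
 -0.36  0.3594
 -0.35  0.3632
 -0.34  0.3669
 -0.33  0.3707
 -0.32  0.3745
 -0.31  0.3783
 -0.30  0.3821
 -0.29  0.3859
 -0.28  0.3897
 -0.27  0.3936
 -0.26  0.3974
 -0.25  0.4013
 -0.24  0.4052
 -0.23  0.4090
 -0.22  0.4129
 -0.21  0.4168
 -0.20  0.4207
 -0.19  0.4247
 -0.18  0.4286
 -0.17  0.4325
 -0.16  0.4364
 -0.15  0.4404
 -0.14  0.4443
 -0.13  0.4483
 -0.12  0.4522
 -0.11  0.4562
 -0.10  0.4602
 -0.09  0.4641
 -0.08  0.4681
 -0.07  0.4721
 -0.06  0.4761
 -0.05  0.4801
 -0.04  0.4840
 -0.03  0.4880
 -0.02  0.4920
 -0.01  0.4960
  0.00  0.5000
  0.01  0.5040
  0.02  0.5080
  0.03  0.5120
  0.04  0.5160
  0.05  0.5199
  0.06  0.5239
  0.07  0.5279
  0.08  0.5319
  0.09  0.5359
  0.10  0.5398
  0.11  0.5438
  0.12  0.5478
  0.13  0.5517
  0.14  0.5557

19.37

σ√T = 0.5·√1 = 0.5000
d₁ = [ln(122/119) + (0.045 + ½·0.5²)·1] / (σ√T) = (0.0249 + 0.1700) / 0.5000 = 0.3898 → 0.39
d₂ = 0.3898 − 0.5000 = -0.1102 → -0.11
exp(−rT) = exp(−0.045·1) = 0.9560
P = 119·0.9560·N(0.11) − 122·N(-0.39) = 119·0.9560·0.5438 − 122·0.3483 = 61.8649 − 42.4926 = 19.3723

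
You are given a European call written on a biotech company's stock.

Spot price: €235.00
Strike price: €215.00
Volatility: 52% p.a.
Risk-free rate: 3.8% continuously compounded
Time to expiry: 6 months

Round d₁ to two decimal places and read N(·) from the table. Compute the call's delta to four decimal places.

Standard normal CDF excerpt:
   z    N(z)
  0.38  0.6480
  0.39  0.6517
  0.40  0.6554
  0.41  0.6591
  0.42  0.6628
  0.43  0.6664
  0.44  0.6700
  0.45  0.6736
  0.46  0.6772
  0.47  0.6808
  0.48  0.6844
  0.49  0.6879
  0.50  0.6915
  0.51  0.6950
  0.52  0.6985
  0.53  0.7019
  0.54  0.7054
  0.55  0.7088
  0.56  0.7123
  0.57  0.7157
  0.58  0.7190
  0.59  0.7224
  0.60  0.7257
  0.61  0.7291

σ√T = 0.52 × 0.7071 = 0.3677
d₁ = [ln(235/215) + (0.038 + 0.52²/2)·0.5] / 0.3677 = [0.0889 + 0.0866] / 0.3677 = 0.4774 ⇒ 0.48
N(d₁) = N(0.48) = 0.6844
Δ_call = N(d₁) = 0.6844

0.6844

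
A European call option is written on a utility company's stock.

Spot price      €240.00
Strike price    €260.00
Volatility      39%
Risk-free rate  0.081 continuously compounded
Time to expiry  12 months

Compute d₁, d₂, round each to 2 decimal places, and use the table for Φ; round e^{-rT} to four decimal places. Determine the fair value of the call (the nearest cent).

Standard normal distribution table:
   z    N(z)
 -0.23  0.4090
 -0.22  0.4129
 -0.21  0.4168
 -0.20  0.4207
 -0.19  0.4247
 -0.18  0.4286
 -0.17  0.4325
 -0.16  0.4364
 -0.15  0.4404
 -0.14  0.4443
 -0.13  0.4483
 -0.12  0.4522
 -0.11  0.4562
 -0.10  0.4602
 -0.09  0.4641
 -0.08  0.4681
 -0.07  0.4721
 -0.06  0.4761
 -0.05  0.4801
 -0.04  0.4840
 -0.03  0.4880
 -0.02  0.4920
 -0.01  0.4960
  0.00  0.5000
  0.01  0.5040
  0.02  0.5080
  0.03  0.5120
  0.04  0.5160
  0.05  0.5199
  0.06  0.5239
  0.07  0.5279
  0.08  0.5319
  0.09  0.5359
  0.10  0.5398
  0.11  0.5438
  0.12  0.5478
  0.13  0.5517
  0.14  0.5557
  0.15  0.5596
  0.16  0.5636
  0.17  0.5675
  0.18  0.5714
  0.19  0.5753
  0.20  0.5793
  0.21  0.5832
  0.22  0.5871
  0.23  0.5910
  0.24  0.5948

€37.20

σ√T = 0.39·√1 = 0.3900
ln(S/K) + (r + σ²/2)T = ln(240/260) + (0.081 + 0.39²/2)·1 = -0.0800 + 0.1571 = 0.0770
d₁ = 0.0770 / 0.3900 = 0.1975 ≈ 0.20
d₂ = d₁ − σ√T = 0.1975 − 0.3900 = -0.1925 ≈ -0.19
exp(−rT) = exp(−0.081·1) = 0.9222
N(d₁) = N(0.20) = 0.5793;  N(d₂) = N(-0.19) = 0.4247
C = 240·0.5793 − 260·0.9222·0.4247 = 139.0320 − 101.8312 = 37.2008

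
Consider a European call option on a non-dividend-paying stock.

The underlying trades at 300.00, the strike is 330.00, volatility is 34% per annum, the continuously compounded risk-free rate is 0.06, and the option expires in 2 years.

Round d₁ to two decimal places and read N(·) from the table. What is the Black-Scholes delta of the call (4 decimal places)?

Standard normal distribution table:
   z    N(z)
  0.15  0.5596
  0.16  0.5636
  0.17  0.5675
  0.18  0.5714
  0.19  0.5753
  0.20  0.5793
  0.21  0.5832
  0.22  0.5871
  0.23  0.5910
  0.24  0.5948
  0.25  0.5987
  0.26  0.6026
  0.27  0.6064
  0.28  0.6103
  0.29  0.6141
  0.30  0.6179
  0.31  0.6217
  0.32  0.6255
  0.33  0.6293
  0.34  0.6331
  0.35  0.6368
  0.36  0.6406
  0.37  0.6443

0.6141

σ√T = 0.34·√2 = 0.4808
ln(S/K) + (r + σ²/2)T = ln(300/330) + (0.06 + 0.34²/2)·2 = -0.0953 + 0.2356 = 0.1403
d₁ = 0.1403 / 0.4808 = 0.2918 ⇒ 0.29
N(d₁) = N(0.29) = 0.6141
Δ_call = N(d₁) = 0.6141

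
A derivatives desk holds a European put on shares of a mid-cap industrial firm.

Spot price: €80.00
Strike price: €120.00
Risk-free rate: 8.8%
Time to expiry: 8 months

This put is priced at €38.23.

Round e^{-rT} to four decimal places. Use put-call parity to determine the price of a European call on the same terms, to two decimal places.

€5.07

e^(−rT) = e^(−0.088·0.6667) = 0.9430
Put-call parity: C − P = S − K·e^(−rT) = 80 − 120·0.9430 = 80 − 113.1600 = -33.1600
C = P + (C − P) = 38.23 + (-33.1600) = 5.0700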